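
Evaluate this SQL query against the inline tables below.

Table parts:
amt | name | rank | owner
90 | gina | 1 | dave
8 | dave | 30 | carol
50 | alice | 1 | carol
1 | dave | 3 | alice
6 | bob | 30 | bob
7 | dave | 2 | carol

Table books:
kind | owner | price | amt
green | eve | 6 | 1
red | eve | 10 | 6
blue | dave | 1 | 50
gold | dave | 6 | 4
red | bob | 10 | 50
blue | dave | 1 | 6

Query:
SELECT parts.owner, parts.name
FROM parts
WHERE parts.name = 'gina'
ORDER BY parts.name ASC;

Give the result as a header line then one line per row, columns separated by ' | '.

== RESULT ==
parts.owner | parts.name
dave | gina

Derivation:
After WHERE (1 rows):
parts.amt | parts.name | parts.rank | parts.owner
90 | gina | 1 | dave
After SELECT (1 rows):
parts.owner | parts.name
dave | gina
After ORDER BY (1 rows):
parts.owner | parts.name
dave | gina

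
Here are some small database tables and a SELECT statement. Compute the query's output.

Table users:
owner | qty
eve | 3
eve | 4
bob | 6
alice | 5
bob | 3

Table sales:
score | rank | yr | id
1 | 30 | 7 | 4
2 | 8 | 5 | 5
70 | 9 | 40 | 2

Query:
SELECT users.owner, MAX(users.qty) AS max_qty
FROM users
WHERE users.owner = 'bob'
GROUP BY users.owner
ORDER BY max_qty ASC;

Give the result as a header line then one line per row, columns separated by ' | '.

== RESULT ==
users.owner | max_qty
bob | 6

Derivation:
After WHERE (2 rows):
users.owner | users.qty
bob | 6
bob | 3
After GROUP BY (1 rows):
users.owner | max_qty
bob | 6
After ORDER BY (1 rows):
users.owner | max_qty
bob | 6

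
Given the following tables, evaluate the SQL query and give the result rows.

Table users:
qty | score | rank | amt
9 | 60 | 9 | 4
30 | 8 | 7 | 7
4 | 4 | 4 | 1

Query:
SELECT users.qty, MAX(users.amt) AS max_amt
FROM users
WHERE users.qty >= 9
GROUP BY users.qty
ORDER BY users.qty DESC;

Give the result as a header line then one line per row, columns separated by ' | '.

== RESULT ==
users.qty | max_amt
30 | 7
9 | 4

Derivation:
After WHERE (2 rows):
users.qty | users.score | users.rank | users.amt
9 | 60 | 9 | 4
30 | 8 | 7 | 7
After GROUP BY (2 rows):
users.qty | max_amt
9 | 4
30 | 7
After ORDER BY (2 rows):
users.qty | max_amt
30 | 7
9 | 4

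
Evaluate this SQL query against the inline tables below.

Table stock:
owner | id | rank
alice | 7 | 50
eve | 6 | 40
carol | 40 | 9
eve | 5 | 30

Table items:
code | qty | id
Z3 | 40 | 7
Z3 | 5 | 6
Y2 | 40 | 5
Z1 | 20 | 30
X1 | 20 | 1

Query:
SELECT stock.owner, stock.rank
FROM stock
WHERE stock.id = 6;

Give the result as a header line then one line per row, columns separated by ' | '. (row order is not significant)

== RESULT ==
stock.owner | stock.rank
eve | 40

Derivation:
After WHERE (1 rows):
stock.owner | stock.id | stock.rank
eve | 6 | 40
After SELECT (1 rows):
stock.owner | stock.rank
eve | 40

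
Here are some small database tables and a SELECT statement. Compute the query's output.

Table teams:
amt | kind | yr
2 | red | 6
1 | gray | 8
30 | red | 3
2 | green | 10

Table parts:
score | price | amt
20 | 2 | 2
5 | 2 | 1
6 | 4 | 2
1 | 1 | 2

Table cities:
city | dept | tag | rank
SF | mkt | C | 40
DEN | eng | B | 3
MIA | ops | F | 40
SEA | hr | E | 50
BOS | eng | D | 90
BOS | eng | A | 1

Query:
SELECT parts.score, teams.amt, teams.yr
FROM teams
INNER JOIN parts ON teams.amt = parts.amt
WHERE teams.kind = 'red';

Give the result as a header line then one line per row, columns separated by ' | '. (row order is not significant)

After JOIN parts (7 rows):
teams.amt | teams.kind | teams.yr | parts.score | parts.price | parts.amt
2 | red | 6 | 20 | 2 | 2
2 | red | 6 | 6 | 4 | 2
2 | red | 6 | 1 | 1 | 2
1 | gray | 8 | 5 | 2 | 1
2 | green | 10 | 20 | 2 | 2
2 | green | 10 | 6 | 4 | 2
2 | green | 10 | 1 | 1 | 2
After WHERE (3 rows):
teams.amt | teams.kind | teams.yr | parts.score | parts.price | parts.amt
2 | red | 6 | 20 | 2 | 2
2 | red | 6 | 6 | 4 | 2
2 | red | 6 | 1 | 1 | 2
After SELECT (3 rows):
parts.score | teams.amt | teams.yr
20 | 2 | 6
6 | 2 | 6
1 | 2 | 6

== RESULT ==
parts.score | teams.amt | teams.yr
20 | 2 | 6
6 | 2 | 6
1 | 2 | 6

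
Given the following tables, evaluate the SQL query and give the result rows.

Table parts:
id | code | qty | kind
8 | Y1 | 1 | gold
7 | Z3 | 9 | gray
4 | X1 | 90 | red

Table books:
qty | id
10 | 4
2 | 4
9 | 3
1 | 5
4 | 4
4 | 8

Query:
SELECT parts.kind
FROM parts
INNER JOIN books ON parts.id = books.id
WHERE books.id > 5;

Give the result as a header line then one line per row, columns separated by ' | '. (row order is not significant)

== RESULT ==
parts.kind
gold

Derivation:
After JOIN books (4 rows):
parts.id | parts.code | parts.qty | parts.kind | books.qty | books.id
8 | Y1 | 1 | gold | 4 | 8
4 | X1 | 90 | red | 10 | 4
4 | X1 | 90 | red | 2 | 4
4 | X1 | 90 | red | 4 | 4
After WHERE (1 rows):
parts.id | parts.code | parts.qty | parts.kind | books.qty | books.id
8 | Y1 | 1 | gold | 4 | 8
After SELECT (1 rows):
parts.kind
gold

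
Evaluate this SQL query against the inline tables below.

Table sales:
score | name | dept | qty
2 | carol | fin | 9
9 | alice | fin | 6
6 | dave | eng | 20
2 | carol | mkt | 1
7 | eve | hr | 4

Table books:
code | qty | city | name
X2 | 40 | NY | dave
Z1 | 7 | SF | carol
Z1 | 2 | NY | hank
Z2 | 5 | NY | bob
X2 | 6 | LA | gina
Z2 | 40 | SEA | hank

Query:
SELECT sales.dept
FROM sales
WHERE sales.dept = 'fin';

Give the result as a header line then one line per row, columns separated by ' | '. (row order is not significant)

== RESULT ==
sales.dept
fin
fin

Derivation:
After WHERE (2 rows):
sales.score | sales.name | sales.dept | sales.qty
2 | carol | fin | 9
9 | alice | fin | 6
After SELECT (2 rows):
sales.dept
fin
fin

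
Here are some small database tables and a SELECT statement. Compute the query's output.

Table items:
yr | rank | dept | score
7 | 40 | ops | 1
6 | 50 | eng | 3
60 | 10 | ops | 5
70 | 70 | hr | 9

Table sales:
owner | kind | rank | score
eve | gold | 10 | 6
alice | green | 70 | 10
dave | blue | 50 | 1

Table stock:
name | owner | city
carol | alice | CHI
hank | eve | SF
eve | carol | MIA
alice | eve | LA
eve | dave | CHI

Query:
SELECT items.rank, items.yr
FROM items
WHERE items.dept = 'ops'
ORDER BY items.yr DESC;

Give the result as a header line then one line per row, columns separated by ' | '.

After WHERE (2 rows):
items.yr | items.rank | items.dept | items.score
7 | 40 | ops | 1
60 | 10 | ops | 5
After SELECT (2 rows):
items.rank | items.yr
40 | 7
10 | 60
After ORDER BY (2 rows):
items.rank | items.yr
10 | 60
40 | 7

== RESULT ==
items.rank | items.yr
10 | 60
40 | 7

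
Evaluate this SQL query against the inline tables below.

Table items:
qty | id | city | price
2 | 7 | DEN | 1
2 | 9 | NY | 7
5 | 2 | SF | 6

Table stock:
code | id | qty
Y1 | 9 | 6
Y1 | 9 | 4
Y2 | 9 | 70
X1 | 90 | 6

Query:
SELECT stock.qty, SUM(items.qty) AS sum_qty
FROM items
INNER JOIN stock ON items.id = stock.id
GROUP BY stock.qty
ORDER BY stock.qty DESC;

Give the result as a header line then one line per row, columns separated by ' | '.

After JOIN stock (3 rows):
items.qty | items.id | items.city | items.price | stock.code | stock.id | stock.qty
2 | 9 | NY | 7 | Y1 | 9 | 6
2 | 9 | NY | 7 | Y1 | 9 | 4
2 | 9 | NY | 7 | Y2 | 9 | 70
After GROUP BY (3 rows):
stock.qty | sum_qty
6 | 2
4 | 2
70 | 2
After ORDER BY (3 rows):
stock.qty | sum_qty
70 | 2
6 | 2
4 | 2

== RESULT ==
stock.qty | sum_qty
70 | 2
6 | 2
4 | 2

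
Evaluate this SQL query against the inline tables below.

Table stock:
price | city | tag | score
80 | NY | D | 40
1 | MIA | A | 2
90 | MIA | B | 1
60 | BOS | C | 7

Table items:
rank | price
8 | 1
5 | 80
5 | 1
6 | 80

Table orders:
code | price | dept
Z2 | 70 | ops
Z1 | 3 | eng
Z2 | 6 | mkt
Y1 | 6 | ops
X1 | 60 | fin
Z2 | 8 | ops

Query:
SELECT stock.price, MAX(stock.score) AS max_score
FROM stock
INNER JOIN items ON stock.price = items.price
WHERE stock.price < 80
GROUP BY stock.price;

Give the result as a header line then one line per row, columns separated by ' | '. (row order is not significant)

After JOIN items (4 rows):
stock.price | stock.city | stock.tag | stock.score | items.rank | items.price
80 | NY | D | 40 | 5 | 80
80 | NY | D | 40 | 6 | 80
1 | MIA | A | 2 | 8 | 1
1 | MIA | A | 2 | 5 | 1
After WHERE (2 rows):
stock.price | stock.city | stock.tag | stock.score | items.rank | items.price
1 | MIA | A | 2 | 8 | 1
1 | MIA | A | 2 | 5 | 1
After GROUP BY (1 rows):
stock.price | max_score
1 | 2

== RESULT ==
stock.price | max_score
1 | 2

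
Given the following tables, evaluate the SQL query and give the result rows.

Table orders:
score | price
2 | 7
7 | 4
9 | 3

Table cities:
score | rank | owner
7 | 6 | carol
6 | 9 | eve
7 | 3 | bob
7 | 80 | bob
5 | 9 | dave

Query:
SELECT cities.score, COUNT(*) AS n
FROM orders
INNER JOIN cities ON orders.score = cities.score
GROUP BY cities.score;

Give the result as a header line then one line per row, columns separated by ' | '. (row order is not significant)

== RESULT ==
cities.score | n
7 | 3

Derivation:
After JOIN cities (3 rows):
orders.score | orders.price | cities.score | cities.rank | cities.owner
7 | 4 | 7 | 6 | carol
7 | 4 | 7 | 3 | bob
7 | 4 | 7 | 80 | bob
After GROUP BY (1 rows):
cities.score | n
7 | 3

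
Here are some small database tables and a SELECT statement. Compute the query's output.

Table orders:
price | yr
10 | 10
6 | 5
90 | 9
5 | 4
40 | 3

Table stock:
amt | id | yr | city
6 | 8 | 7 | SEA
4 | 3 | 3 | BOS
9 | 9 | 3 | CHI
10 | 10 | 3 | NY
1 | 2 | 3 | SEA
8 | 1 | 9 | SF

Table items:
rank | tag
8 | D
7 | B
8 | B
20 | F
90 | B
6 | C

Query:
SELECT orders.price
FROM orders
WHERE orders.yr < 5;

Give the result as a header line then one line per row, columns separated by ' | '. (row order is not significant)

After WHERE (2 rows):
orders.price | orders.yr
5 | 4
40 | 3
After SELECT (2 rows):
orders.price
5
40

== RESULT ==
orders.price
5
40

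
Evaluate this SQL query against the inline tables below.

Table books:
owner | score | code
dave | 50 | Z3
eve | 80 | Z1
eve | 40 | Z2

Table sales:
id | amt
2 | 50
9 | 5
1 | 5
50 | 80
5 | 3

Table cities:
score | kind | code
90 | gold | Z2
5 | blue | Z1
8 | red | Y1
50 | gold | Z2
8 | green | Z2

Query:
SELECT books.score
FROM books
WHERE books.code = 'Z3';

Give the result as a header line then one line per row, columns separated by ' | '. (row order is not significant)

After WHERE (1 rows):
books.owner | books.score | books.code
dave | 50 | Z3
After SELECT (1 rows):
books.score
50

== RESULT ==
books.score
50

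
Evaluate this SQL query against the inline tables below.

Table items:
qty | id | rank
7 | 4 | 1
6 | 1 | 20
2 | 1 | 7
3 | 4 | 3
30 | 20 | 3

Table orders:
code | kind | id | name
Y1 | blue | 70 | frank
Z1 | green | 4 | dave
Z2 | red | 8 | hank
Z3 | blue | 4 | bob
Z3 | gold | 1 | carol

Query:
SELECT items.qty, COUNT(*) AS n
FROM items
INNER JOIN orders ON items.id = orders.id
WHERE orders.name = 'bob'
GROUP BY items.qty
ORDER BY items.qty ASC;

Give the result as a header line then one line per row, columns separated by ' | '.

== RESULT ==
items.qty | n
3 | 1
7 | 1

Derivation:
After JOIN orders (6 rows):
items.qty | items.id | items.rank | orders.code | orders.kind | orders.id | orders.name
7 | 4 | 1 | Z1 | green | 4 | dave
7 | 4 | 1 | Z3 | blue | 4 | bob
6 | 1 | 20 | Z3 | gold | 1 | carol
2 | 1 | 7 | Z3 | gold | 1 | carol
3 | 4 | 3 | Z1 | green | 4 | dave
3 | 4 | 3 | Z3 | blue | 4 | bob
After WHERE (2 rows):
items.qty | items.id | items.rank | orders.code | orders.kind | orders.id | orders.name
7 | 4 | 1 | Z3 | blue | 4 | bob
3 | 4 | 3 | Z3 | blue | 4 | bob
After GROUP BY (2 rows):
items.qty | n
7 | 1
3 | 1
After ORDER BY (2 rows):
items.qty | n
3 | 1
7 | 1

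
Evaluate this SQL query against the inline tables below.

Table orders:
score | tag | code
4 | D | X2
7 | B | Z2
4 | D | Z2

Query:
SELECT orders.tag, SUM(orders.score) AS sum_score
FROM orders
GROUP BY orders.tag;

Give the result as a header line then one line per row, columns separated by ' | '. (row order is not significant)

After GROUP BY (2 rows):
orders.tag | sum_score
D | 8
B | 7

== RESULT ==
orders.tag | sum_score
D | 8
B | 7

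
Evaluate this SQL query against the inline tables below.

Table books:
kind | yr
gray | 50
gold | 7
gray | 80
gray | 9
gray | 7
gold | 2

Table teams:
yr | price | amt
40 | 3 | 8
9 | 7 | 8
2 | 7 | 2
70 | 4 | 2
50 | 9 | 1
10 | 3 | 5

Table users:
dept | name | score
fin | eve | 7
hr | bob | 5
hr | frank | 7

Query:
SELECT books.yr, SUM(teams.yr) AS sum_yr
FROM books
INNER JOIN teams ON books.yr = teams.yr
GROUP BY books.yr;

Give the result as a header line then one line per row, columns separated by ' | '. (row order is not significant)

After JOIN teams (3 rows):
books.kind | books.yr | teams.yr | teams.price | teams.amt
gray | 50 | 50 | 9 | 1
gray | 9 | 9 | 7 | 8
gold | 2 | 2 | 7 | 2
After GROUP BY (3 rows):
books.yr | sum_yr
50 | 50
9 | 9
2 | 2

== RESULT ==
books.yr | sum_yr
50 | 50
9 | 9
2 | 2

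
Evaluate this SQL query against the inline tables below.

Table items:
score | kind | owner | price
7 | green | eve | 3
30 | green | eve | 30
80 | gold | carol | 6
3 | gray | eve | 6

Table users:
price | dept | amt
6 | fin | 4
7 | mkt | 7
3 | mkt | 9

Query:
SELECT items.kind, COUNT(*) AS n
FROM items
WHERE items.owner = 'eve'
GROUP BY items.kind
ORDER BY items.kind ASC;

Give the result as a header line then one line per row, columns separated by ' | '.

After WHERE (3 rows):
items.score | items.kind | items.owner | items.price
7 | green | eve | 3
30 | green | eve | 30
3 | gray | eve | 6
After GROUP BY (2 rows):
items.kind | n
green | 2
gray | 1
After ORDER BY (2 rows):
items.kind | n
gray | 1
green | 2

== RESULT ==
items.kind | n
gray | 1
green | 2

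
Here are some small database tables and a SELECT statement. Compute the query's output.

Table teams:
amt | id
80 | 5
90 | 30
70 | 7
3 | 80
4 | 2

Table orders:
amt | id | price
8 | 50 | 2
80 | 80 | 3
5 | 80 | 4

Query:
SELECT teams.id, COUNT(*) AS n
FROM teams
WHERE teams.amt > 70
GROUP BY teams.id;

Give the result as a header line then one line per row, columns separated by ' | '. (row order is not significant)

== RESULT ==
teams.id | n
5 | 1
30 | 1

Derivation:
After WHERE (2 rows):
teams.amt | teams.id
80 | 5
90 | 30
After GROUP BY (2 rows):
teams.id | n
5 | 1
30 | 1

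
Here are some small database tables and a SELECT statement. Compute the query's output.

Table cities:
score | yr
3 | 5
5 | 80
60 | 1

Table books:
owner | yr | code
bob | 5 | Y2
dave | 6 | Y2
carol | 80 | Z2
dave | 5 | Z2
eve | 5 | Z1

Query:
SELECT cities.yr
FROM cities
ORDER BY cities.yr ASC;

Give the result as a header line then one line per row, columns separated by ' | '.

== RESULT ==
cities.yr
1
5
80

Derivation:
After SELECT (3 rows):
cities.yr
5
80
1
After ORDER BY (3 rows):
cities.yr
1
5
80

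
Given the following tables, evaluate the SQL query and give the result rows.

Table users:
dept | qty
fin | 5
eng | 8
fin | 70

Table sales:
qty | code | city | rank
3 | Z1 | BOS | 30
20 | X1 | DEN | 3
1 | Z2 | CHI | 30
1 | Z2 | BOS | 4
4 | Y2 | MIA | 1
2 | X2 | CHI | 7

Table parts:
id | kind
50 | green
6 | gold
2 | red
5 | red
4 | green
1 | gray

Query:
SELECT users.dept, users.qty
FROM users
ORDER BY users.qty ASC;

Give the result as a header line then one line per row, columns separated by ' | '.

== RESULT ==
users.dept | users.qty
fin | 5
eng | 8
fin | 70

Derivation:
After SELECT (3 rows):
users.dept | users.qty
fin | 5
eng | 8
fin | 70
After ORDER BY (3 rows):
users.dept | users.qty
fin | 5
eng | 8
fin | 70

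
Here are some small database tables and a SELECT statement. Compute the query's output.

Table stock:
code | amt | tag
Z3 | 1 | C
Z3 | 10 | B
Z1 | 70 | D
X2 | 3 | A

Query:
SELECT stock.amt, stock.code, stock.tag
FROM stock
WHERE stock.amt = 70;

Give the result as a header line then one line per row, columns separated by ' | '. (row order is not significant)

== RESULT ==
stock.amt | stock.code | stock.tag
70 | Z1 | D

Derivation:
After WHERE (1 rows):
stock.code | stock.amt | stock.tag
Z1 | 70 | D
After SELECT (1 rows):
stock.amt | stock.code | stock.tag
70 | Z1 | D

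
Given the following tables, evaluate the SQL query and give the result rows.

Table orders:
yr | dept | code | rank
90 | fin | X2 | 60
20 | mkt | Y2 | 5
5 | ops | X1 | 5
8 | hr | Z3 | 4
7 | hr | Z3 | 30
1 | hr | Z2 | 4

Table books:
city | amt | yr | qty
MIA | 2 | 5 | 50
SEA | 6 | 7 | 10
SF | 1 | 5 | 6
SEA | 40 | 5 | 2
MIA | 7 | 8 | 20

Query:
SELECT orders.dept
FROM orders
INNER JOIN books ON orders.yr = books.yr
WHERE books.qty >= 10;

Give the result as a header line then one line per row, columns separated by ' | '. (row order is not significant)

== RESULT ==
orders.dept
ops
hr
hr

Derivation:
After JOIN books (5 rows):
orders.yr | orders.dept | orders.code | orders.rank | books.city | books.amt | books.yr | books.qty
5 | ops | X1 | 5 | MIA | 2 | 5 | 50
5 | ops | X1 | 5 | SF | 1 | 5 | 6
5 | ops | X1 | 5 | SEA | 40 | 5 | 2
8 | hr | Z3 | 4 | MIA | 7 | 8 | 20
7 | hr | Z3 | 30 | SEA | 6 | 7 | 10
After WHERE (3 rows):
orders.yr | orders.dept | orders.code | orders.rank | books.city | books.amt | books.yr | books.qty
5 | ops | X1 | 5 | MIA | 2 | 5 | 50
8 | hr | Z3 | 4 | MIA | 7 | 8 | 20
7 | hr | Z3 | 30 | SEA | 6 | 7 | 10
After SELECT (3 rows):
orders.dept
ops
hr
hr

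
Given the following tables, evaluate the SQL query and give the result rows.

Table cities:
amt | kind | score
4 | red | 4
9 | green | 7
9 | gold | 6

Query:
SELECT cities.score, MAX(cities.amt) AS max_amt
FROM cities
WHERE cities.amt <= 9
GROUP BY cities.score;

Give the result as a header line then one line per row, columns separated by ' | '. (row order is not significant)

After WHERE (3 rows):
cities.amt | cities.kind | cities.score
4 | red | 4
9 | green | 7
9 | gold | 6
After GROUP BY (3 rows):
cities.score | max_amt
4 | 4
7 | 9
6 | 9

== RESULT ==
cities.score | max_amt
4 | 4
7 | 9
6 | 9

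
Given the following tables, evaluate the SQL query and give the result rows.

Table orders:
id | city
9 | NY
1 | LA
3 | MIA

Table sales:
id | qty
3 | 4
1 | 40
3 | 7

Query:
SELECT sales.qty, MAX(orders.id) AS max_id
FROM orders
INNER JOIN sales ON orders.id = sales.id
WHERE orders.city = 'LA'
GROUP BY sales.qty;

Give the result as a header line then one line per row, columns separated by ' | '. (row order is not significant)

== RESULT ==
sales.qty | max_id
40 | 1

Derivation:
After JOIN sales (3 rows):
orders.id | orders.city | sales.id | sales.qty
1 | LA | 1 | 40
3 | MIA | 3 | 4
3 | MIA | 3 | 7
After WHERE (1 rows):
orders.id | orders.city | sales.id | sales.qty
1 | LA | 1 | 40
After GROUP BY (1 rows):
sales.qty | max_id
40 | 1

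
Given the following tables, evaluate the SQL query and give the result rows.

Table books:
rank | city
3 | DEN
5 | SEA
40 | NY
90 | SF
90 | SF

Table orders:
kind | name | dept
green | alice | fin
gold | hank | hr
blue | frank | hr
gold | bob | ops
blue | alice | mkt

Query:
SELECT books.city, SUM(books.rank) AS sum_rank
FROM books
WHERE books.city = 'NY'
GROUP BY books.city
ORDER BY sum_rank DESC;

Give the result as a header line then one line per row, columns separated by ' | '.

== RESULT ==
books.city | sum_rank
NY | 40

Derivation:
After WHERE (1 rows):
books.rank | books.city
40 | NY
After GROUP BY (1 rows):
books.city | sum_rank
NY | 40
After ORDER BY (1 rows):
books.city | sum_rank
NY | 40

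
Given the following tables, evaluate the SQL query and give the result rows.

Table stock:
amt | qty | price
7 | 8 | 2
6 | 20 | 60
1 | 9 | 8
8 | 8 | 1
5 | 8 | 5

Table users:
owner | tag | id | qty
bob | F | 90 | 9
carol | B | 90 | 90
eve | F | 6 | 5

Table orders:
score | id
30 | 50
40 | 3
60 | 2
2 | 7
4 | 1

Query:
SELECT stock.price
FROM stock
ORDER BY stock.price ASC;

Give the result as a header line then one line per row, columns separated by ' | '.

== RESULT ==
stock.price
1
2
5
8
60

Derivation:
After SELECT (5 rows):
stock.price
2
60
8
1
5
After ORDER BY (5 rows):
stock.price
1
2
5
8
60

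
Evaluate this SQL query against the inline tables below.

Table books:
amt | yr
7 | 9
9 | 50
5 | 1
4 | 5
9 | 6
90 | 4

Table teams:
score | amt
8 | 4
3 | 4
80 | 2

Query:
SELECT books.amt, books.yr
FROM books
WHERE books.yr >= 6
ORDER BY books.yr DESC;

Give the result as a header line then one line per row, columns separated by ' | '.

After WHERE (3 rows):
books.amt | books.yr
7 | 9
9 | 50
9 | 6
After SELECT (3 rows):
books.amt | books.yr
7 | 9
9 | 50
9 | 6
After ORDER BY (3 rows):
books.amt | books.yr
9 | 50
7 | 9
9 | 6

== RESULT ==
books.amt | books.yr
9 | 50
7 | 9
9 | 6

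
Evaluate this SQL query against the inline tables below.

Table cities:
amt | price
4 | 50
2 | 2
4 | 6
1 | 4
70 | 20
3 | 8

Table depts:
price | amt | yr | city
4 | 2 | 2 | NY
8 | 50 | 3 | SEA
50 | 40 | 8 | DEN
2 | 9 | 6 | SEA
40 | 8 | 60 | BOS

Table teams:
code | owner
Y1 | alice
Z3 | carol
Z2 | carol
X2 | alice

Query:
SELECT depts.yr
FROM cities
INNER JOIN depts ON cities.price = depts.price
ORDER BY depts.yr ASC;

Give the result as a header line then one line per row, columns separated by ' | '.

== RESULT ==
depts.yr
2
3
6
8

Derivation:
After JOIN depts (4 rows):
cities.amt | cities.price | depts.price | depts.amt | depts.yr | depts.city
4 | 50 | 50 | 40 | 8 | DEN
2 | 2 | 2 | 9 | 6 | SEA
1 | 4 | 4 | 2 | 2 | NY
3 | 8 | 8 | 50 | 3 | SEA
After SELECT (4 rows):
depts.yr
8
6
2
3
After ORDER BY (4 rows):
depts.yr
2
3
6
8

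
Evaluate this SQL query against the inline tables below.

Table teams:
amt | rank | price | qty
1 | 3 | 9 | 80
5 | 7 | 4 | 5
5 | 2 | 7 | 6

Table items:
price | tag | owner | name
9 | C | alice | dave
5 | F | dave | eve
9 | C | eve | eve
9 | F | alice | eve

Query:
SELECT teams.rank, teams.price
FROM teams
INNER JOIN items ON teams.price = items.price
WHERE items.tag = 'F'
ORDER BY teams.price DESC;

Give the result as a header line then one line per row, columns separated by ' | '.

After JOIN items (3 rows):
teams.amt | teams.rank | teams.price | teams.qty | items.price | items.tag | items.owner | items.name
1 | 3 | 9 | 80 | 9 | C | alice | dave
1 | 3 | 9 | 80 | 9 | C | eve | eve
1 | 3 | 9 | 80 | 9 | F | alice | eve
After WHERE (1 rows):
teams.amt | teams.rank | teams.price | teams.qty | items.price | items.tag | items.owner | items.name
1 | 3 | 9 | 80 | 9 | F | alice | eve
After SELECT (1 rows):
teams.rank | teams.price
3 | 9
After ORDER BY (1 rows):
teams.rank | teams.price
3 | 9

== RESULT ==
teams.rank | teams.price
3 | 9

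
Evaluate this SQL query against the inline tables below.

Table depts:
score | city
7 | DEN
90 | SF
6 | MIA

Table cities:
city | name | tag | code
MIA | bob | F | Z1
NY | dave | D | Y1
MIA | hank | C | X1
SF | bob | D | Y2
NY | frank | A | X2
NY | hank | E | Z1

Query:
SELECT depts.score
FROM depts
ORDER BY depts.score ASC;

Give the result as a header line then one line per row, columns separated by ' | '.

After SELECT (3 rows):
depts.score
7
90
6
After ORDER BY (3 rows):
depts.score
6
7
90

== RESULT ==
depts.score
6
7
90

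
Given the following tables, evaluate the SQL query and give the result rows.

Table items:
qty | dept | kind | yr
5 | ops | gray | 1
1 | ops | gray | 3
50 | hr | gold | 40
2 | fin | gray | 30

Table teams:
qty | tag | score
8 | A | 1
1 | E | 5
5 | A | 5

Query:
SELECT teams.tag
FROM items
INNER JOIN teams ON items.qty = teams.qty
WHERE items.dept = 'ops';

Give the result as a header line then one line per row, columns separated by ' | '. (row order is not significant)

== RESULT ==
teams.tag
A
E

Derivation:
After JOIN teams (2 rows):
items.qty | items.dept | items.kind | items.yr | teams.qty | teams.tag | teams.score
5 | ops | gray | 1 | 5 | A | 5
1 | ops | gray | 3 | 1 | E | 5
After WHERE (2 rows):
items.qty | items.dept | items.kind | items.yr | teams.qty | teams.tag | teams.score
5 | ops | gray | 1 | 5 | A | 5
1 | ops | gray | 3 | 1 | E | 5
After SELECT (2 rows):
teams.tag
A
E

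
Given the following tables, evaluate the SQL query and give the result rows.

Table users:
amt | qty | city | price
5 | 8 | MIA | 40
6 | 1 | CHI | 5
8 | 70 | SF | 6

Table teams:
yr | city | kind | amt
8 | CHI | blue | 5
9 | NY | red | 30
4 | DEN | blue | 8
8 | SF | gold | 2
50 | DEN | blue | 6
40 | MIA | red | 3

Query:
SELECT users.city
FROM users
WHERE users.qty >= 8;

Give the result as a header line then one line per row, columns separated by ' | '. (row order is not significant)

After WHERE (2 rows):
users.amt | users.qty | users.city | users.price
5 | 8 | MIA | 40
8 | 70 | SF | 6
After SELECT (2 rows):
users.city
MIA
SF

== RESULT ==
users.city
MIA
SF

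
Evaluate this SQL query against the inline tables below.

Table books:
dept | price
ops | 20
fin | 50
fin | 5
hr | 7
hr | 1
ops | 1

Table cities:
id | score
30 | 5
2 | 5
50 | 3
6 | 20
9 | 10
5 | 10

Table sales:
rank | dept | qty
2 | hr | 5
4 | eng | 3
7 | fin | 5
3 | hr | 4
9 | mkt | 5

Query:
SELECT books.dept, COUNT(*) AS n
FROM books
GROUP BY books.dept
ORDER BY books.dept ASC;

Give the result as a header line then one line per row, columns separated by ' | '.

After GROUP BY (3 rows):
books.dept | n
ops | 2
fin | 2
hr | 2
After ORDER BY (3 rows):
books.dept | n
fin | 2
hr | 2
ops | 2

== RESULT ==
books.dept | n
fin | 2
hr | 2
ops | 2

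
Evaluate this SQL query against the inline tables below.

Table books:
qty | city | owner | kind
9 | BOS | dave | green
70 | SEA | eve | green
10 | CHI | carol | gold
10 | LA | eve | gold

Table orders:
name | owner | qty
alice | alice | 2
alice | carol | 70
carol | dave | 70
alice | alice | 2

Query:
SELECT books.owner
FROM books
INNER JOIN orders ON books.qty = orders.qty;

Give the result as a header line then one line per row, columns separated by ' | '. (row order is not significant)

After JOIN orders (2 rows):
books.qty | books.city | books.owner | books.kind | orders.name | orders.owner | orders.qty
70 | SEA | eve | green | alice | carol | 70
70 | SEA | eve | green | carol | dave | 70
After SELECT (2 rows):
books.owner
eve
eve

== RESULT ==
books.owner
eve
eve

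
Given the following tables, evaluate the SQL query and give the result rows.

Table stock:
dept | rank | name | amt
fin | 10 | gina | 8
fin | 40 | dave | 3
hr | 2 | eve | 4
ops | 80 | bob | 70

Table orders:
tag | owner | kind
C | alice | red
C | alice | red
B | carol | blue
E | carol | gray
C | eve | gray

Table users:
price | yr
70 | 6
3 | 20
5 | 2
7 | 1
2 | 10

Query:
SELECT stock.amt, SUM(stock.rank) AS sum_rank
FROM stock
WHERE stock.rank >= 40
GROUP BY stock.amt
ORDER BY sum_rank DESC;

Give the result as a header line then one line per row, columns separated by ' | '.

After WHERE (2 rows):
stock.dept | stock.rank | stock.name | stock.amt
fin | 40 | dave | 3
ops | 80 | bob | 70
After GROUP BY (2 rows):
stock.amt | sum_rank
3 | 40
70 | 80
After ORDER BY (2 rows):
stock.amt | sum_rank
70 | 80
3 | 40

== RESULT ==
stock.amt | sum_rank
70 | 80
3 | 40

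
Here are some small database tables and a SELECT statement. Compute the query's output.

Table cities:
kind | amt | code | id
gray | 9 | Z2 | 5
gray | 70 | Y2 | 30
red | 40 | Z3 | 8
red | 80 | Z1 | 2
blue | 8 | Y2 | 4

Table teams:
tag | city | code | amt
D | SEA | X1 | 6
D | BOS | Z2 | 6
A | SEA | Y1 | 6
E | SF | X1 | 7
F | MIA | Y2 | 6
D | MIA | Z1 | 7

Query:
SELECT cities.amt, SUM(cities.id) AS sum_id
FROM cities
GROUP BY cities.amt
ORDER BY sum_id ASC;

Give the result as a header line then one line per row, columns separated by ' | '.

== RESULT ==
cities.amt | sum_id
80 | 2
8 | 4
9 | 5
40 | 8
70 | 30

Derivation:
After GROUP BY (5 rows):
cities.amt | sum_id
9 | 5
70 | 30
40 | 8
80 | 2
8 | 4
After ORDER BY (5 rows):
cities.amt | sum_id
80 | 2
8 | 4
9 | 5
40 | 8
70 | 30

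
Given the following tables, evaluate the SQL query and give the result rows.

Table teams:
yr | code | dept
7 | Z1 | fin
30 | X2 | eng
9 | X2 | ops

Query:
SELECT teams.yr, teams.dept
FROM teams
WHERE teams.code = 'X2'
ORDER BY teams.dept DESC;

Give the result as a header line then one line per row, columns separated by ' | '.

After WHERE (2 rows):
teams.yr | teams.code | teams.dept
30 | X2 | eng
9 | X2 | ops
After SELECT (2 rows):
teams.yr | teams.dept
30 | eng
9 | ops
After ORDER BY (2 rows):
teams.yr | teams.dept
9 | ops
30 | eng

== RESULT ==
teams.yr | teams.dept
9 | ops
30 | eng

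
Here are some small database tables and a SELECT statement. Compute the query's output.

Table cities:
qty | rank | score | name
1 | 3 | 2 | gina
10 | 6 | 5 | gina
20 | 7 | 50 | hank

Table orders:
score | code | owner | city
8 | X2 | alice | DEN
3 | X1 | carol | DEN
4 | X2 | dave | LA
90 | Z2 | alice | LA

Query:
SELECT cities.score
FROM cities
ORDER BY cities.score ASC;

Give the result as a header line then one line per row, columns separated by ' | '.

== RESULT ==
cities.score
2
5
50

Derivation:
After SELECT (3 rows):
cities.score
2
5
50
After ORDER BY (3 rows):
cities.score
2
5
50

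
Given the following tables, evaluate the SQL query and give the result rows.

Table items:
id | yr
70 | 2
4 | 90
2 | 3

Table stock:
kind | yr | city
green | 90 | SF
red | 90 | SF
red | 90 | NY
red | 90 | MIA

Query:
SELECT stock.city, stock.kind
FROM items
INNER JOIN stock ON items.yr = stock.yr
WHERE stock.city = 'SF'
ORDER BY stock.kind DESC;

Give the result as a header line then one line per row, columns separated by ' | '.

After JOIN stock (4 rows):
items.id | items.yr | stock.kind | stock.yr | stock.city
4 | 90 | green | 90 | SF
4 | 90 | red | 90 | SF
4 | 90 | red | 90 | NY
4 | 90 | red | 90 | MIA
After WHERE (2 rows):
items.id | items.yr | stock.kind | stock.yr | stock.city
4 | 90 | green | 90 | SF
4 | 90 | red | 90 | SF
After SELECT (2 rows):
stock.city | stock.kind
SF | green
SF | red
After ORDER BY (2 rows):
stock.city | stock.kind
SF | red
SF | green

== RESULT ==
stock.city | stock.kind
SF | red
SF | green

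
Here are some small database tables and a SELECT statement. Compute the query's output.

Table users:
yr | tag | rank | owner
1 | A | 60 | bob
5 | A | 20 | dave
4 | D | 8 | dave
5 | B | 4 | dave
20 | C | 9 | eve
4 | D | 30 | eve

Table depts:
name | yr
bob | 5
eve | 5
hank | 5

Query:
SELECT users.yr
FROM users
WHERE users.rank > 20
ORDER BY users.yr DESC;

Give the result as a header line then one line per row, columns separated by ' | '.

== RESULT ==
users.yr
4
1

Derivation:
After WHERE (2 rows):
users.yr | users.tag | users.rank | users.owner
1 | A | 60 | bob
4 | D | 30 | eve
After SELECT (2 rows):
users.yr
1
4
After ORDER BY (2 rows):
users.yr
4
1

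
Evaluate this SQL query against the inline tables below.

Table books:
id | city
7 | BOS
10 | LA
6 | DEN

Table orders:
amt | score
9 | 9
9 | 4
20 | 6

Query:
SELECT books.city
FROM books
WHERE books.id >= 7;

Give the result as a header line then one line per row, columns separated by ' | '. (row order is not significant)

After WHERE (2 rows):
books.id | books.city
7 | BOS
10 | LA
After SELECT (2 rows):
books.city
BOS
LA

== RESULT ==
books.city
BOS
LA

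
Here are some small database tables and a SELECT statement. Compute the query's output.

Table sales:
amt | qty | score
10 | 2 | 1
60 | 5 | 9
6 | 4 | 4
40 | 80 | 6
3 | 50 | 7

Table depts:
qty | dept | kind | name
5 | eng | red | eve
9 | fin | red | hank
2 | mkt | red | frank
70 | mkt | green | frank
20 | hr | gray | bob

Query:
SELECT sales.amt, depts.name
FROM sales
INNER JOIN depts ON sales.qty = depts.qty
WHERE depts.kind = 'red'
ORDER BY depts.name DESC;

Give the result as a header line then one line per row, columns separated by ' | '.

After JOIN depts (2 rows):
sales.amt | sales.qty | sales.score | depts.qty | depts.dept | depts.kind | depts.name
10 | 2 | 1 | 2 | mkt | red | frank
60 | 5 | 9 | 5 | eng | red | eve
After WHERE (2 rows):
sales.amt | sales.qty | sales.score | depts.qty | depts.dept | depts.kind | depts.name
10 | 2 | 1 | 2 | mkt | red | frank
60 | 5 | 9 | 5 | eng | red | eve
After SELECT (2 rows):
sales.amt | depts.name
10 | frank
60 | eve
After ORDER BY (2 rows):
sales.amt | depts.name
10 | frank
60 | eve

== RESULT ==
sales.amt | depts.name
10 | frank
60 | eve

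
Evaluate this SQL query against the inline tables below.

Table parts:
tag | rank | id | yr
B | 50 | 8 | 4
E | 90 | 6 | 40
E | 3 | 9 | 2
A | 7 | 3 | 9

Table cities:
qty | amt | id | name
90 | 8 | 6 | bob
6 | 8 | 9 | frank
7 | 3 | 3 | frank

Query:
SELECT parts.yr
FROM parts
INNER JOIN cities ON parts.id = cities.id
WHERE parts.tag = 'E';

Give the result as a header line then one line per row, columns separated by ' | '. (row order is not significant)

== RESULT ==
parts.yr
40
2

Derivation:
After JOIN cities (3 rows):
parts.tag | parts.rank | parts.id | parts.yr | cities.qty | cities.amt | cities.id | cities.name
E | 90 | 6 | 40 | 90 | 8 | 6 | bob
E | 3 | 9 | 2 | 6 | 8 | 9 | frank
A | 7 | 3 | 9 | 7 | 3 | 3 | frank
After WHERE (2 rows):
parts.tag | parts.rank | parts.id | parts.yr | cities.qty | cities.amt | cities.id | cities.name
E | 90 | 6 | 40 | 90 | 8 | 6 | bob
E | 3 | 9 | 2 | 6 | 8 | 9 | frank
After SELECT (2 rows):
parts.yr
40
2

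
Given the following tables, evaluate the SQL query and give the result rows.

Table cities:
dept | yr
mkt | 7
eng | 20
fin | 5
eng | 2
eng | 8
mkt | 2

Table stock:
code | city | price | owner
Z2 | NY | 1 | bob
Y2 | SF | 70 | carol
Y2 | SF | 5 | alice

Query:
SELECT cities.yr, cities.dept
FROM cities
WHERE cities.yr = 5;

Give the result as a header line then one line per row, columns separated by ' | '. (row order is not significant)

== RESULT ==
cities.yr | cities.dept
5 | fin

Derivation:
After WHERE (1 rows):
cities.dept | cities.yr
fin | 5
After SELECT (1 rows):
cities.yr | cities.dept
5 | fin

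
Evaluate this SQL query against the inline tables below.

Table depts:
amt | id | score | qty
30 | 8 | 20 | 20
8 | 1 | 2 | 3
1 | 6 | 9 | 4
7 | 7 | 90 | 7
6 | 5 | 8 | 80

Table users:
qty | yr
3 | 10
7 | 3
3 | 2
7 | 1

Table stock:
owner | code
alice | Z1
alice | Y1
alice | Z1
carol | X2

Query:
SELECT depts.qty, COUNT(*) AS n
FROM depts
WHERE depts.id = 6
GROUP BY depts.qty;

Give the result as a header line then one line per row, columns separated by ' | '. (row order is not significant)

== RESULT ==
depts.qty | n
4 | 1

Derivation:
After WHERE (1 rows):
depts.amt | depts.id | depts.score | depts.qty
1 | 6 | 9 | 4
After GROUP BY (1 rows):
depts.qty | n
4 | 1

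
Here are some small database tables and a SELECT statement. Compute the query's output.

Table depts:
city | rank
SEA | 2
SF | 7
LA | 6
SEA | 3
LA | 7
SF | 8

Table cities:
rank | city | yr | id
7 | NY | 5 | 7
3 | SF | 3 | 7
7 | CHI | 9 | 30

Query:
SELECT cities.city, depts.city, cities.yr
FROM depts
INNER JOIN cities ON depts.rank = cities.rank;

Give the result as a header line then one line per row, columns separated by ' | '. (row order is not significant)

After JOIN cities (5 rows):
depts.city | depts.rank | cities.rank | cities.city | cities.yr | cities.id
SF | 7 | 7 | NY | 5 | 7
SF | 7 | 7 | CHI | 9 | 30
SEA | 3 | 3 | SF | 3 | 7
LA | 7 | 7 | NY | 5 | 7
LA | 7 | 7 | CHI | 9 | 30
After SELECT (5 rows):
cities.city | depts.city | cities.yr
NY | SF | 5
CHI | SF | 9
SF | SEA | 3
NY | LA | 5
CHI | LA | 9

== RESULT ==
cities.city | depts.city | cities.yr
NY | SF | 5
CHI | SF | 9
SF | SEA | 3
NY | LA | 5
CHI | LA | 9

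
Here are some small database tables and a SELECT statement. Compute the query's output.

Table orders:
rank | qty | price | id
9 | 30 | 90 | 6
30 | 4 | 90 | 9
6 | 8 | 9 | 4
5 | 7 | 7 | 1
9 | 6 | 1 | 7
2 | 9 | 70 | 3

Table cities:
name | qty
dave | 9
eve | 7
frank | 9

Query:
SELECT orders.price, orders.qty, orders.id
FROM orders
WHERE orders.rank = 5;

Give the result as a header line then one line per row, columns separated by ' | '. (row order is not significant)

== RESULT ==
orders.price | orders.qty | orders.id
7 | 7 | 1

Derivation:
After WHERE (1 rows):
orders.rank | orders.qty | orders.price | orders.id
5 | 7 | 7 | 1
After SELECT (1 rows):
orders.price | orders.qty | orders.id
7 | 7 | 1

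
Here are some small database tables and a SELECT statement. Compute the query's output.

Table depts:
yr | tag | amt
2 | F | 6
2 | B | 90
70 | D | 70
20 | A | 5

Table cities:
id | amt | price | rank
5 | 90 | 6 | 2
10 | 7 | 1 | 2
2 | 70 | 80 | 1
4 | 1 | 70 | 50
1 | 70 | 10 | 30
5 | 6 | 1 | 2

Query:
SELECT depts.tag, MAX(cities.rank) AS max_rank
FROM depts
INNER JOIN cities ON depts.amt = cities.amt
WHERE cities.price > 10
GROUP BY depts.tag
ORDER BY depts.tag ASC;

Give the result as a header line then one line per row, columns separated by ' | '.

After JOIN cities (4 rows):
depts.yr | depts.tag | depts.amt | cities.id | cities.amt | cities.price | cities.rank
2 | F | 6 | 5 | 6 | 1 | 2
2 | B | 90 | 5 | 90 | 6 | 2
70 | D | 70 | 2 | 70 | 80 | 1
70 | D | 70 | 1 | 70 | 10 | 30
After WHERE (1 rows):
depts.yr | depts.tag | depts.amt | cities.id | cities.amt | cities.price | cities.rank
70 | D | 70 | 2 | 70 | 80 | 1
After GROUP BY (1 rows):
depts.tag | max_rank
D | 1
After ORDER BY (1 rows):
depts.tag | max_rank
D | 1

== RESULT ==
depts.tag | max_rank
D | 1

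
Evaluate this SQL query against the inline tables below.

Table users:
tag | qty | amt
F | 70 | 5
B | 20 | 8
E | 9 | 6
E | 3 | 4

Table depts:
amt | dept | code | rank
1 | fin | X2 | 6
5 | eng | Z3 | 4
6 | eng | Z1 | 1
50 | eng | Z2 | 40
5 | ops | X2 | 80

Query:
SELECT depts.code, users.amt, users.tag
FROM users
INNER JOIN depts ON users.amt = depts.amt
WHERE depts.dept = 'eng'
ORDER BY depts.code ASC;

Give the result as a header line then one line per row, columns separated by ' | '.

== RESULT ==
depts.code | users.amt | users.tag
Z1 | 6 | E
Z3 | 5 | F

Derivation:
After JOIN depts (3 rows):
users.tag | users.qty | users.amt | depts.amt | depts.dept | depts.code | depts.rank
F | 70 | 5 | 5 | eng | Z3 | 4
F | 70 | 5 | 5 | ops | X2 | 80
E | 9 | 6 | 6 | eng | Z1 | 1
After WHERE (2 rows):
users.tag | users.qty | users.amt | depts.amt | depts.dept | depts.code | depts.rank
F | 70 | 5 | 5 | eng | Z3 | 4
E | 9 | 6 | 6 | eng | Z1 | 1
After SELECT (2 rows):
depts.code | users.amt | users.tag
Z3 | 5 | F
Z1 | 6 | E
After ORDER BY (2 rows):
depts.code | users.amt | users.tag
Z1 | 6 | E
Z3 | 5 | F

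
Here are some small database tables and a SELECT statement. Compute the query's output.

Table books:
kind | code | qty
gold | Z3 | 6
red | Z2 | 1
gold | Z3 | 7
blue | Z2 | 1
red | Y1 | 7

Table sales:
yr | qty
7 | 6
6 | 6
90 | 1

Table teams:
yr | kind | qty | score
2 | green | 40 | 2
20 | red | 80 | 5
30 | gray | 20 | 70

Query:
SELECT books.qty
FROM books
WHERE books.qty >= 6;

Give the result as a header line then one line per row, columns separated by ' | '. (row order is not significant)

== RESULT ==
books.qty
6
7
7

Derivation:
After WHERE (3 rows):
books.kind | books.code | books.qty
gold | Z3 | 6
gold | Z3 | 7
red | Y1 | 7
After SELECT (3 rows):
books.qty
6
7
7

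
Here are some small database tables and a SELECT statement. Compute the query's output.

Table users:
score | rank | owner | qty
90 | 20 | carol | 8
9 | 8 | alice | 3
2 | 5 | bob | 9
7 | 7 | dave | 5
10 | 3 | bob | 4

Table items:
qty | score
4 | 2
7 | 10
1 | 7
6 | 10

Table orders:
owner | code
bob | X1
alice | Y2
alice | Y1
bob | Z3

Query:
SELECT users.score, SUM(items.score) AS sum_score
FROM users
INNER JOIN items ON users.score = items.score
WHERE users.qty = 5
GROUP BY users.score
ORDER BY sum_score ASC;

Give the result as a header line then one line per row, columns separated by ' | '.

== RESULT ==
users.score | sum_score
7 | 7

Derivation:
After JOIN items (4 rows):
users.score | users.rank | users.owner | users.qty | items.qty | items.score
2 | 5 | bob | 9 | 4 | 2
7 | 7 | dave | 5 | 1 | 7
10 | 3 | bob | 4 | 7 | 10
10 | 3 | bob | 4 | 6 | 10
After WHERE (1 rows):
users.score | users.rank | users.owner | users.qty | items.qty | items.score
7 | 7 | dave | 5 | 1 | 7
After GROUP BY (1 rows):
users.score | sum_score
7 | 7
After ORDER BY (1 rows):
users.score | sum_score
7 | 7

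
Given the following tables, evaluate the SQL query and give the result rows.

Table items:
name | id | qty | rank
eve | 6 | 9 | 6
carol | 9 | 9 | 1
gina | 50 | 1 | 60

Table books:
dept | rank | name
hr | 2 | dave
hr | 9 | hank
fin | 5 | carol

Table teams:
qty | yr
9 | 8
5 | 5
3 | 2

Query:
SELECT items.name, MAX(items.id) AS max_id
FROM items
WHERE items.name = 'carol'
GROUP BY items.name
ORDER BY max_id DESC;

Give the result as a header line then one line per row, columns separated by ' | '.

After WHERE (1 rows):
items.name | items.id | items.qty | items.rank
carol | 9 | 9 | 1
After GROUP BY (1 rows):
items.name | max_id
carol | 9
After ORDER BY (1 rows):
items.name | max_id
carol | 9

== RESULT ==
items.name | max_id
carol | 9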